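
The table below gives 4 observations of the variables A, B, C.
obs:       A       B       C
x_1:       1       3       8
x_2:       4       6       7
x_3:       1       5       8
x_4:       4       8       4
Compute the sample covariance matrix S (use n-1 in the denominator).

Step 1 — column means:
  mean(A) = (1 + 4 + 1 + 4) / 4 = 10/4 = 2.5
  mean(B) = (3 + 6 + 5 + 8) / 4 = 22/4 = 5.5
  mean(C) = (8 + 7 + 8 + 4) / 4 = 27/4 = 6.75

Step 2 — sample covariance S[i,j] = (1/(n-1)) · Σ_k (x_{k,i} - mean_i) · (x_{k,j} - mean_j), with n-1 = 3.
  S[A,A] = ((-1.5)·(-1.5) + (1.5)·(1.5) + (-1.5)·(-1.5) + (1.5)·(1.5)) / 3 = 9/3 = 3
  S[A,B] = ((-1.5)·(-2.5) + (1.5)·(0.5) + (-1.5)·(-0.5) + (1.5)·(2.5)) / 3 = 9/3 = 3
  S[A,C] = ((-1.5)·(1.25) + (1.5)·(0.25) + (-1.5)·(1.25) + (1.5)·(-2.75)) / 3 = -7.5/3 = -2.5
  S[B,B] = ((-2.5)·(-2.5) + (0.5)·(0.5) + (-0.5)·(-0.5) + (2.5)·(2.5)) / 3 = 13/3 = 4.3333
  S[B,C] = ((-2.5)·(1.25) + (0.5)·(0.25) + (-0.5)·(1.25) + (2.5)·(-2.75)) / 3 = -10.5/3 = -3.5
  S[C,C] = ((1.25)·(1.25) + (0.25)·(0.25) + (1.25)·(1.25) + (-2.75)·(-2.75)) / 3 = 10.75/3 = 3.5833

S is symmetric (S[j,i] = S[i,j]). Assembling:

S = [[3, 3, -2.5],
 [3, 4.3333, -3.5],
 [-2.5, -3.5, 3.5833]]


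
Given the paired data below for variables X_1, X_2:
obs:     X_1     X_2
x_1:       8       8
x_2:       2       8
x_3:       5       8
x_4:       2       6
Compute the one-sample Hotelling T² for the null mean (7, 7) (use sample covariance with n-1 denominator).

Step 1 — sample mean vector:
  mean(X_1) = (8 + 2 + 5 + 2) / 4 = 17/4 = 4.25
  mean(X_2) = (8 + 8 + 8 + 6) / 4 = 30/4 = 7.5
  x̄ = (4.25, 7.5),  deviation x̄ - mu_0 = (4.25, 7.5) - (7, 7) = (-2.75, 0.5).

Step 2 — sample covariance matrix, S[i,j] = (1/(n-1)) · Σ_k (x_{k,i} - mean_i) · (x_{k,j} - mean_j), divisor n-1 = 3:
  S[X_1,X_1] = ((3.75)·(3.75) + (-2.25)·(-2.25) + (0.75)·(0.75) + (-2.25)·(-2.25)) / 3 = 24.75/3 = 8.25
  S[X_1,X_2] = ((3.75)·(0.5) + (-2.25)·(0.5) + (0.75)·(0.5) + (-2.25)·(-1.5)) / 3 = 4.5/3 = 1.5
  S[X_2,X_2] = ((0.5)·(0.5) + (0.5)·(0.5) + (0.5)·(0.5) + (-1.5)·(-1.5)) / 3 = 3/3 = 1
  S = [[8.25, 1.5],
 [1.5, 1]].

Step 3 — invert S. det(S) = 8.25·1 - (1.5)² = 6.
  S^{-1} = (1/det) · [[d, -b], [-b, a]] = [[0.1667, -0.25],
 [-0.25, 1.375]].

Step 4 — quadratic form (x̄ - mu_0)^T · S^{-1} · (x̄ - mu_0):
  S^{-1} · (x̄ - mu_0) = (-0.5833, 1.375),
  (x̄ - mu_0)^T · [...] = (-2.75)·(-0.5833) + (0.5)·(1.375) = 2.2917.

Step 5 — scale by n: T² = 4 · 2.2917 = 9.1667.

T² ≈ 9.1667


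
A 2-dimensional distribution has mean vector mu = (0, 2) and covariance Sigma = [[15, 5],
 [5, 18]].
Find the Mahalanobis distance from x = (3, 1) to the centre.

Step 1 — centre the observation: (x - mu) = (3, -1).

Step 2 — invert Sigma. det(Sigma) = 15·18 - (5)² = 245.
  Sigma^{-1} = (1/det) · [[d, -b], [-b, a]] = [[0.0735, -0.0204],
 [-0.0204, 0.0612]].

Step 3 — form the quadratic (x - mu)^T · Sigma^{-1} · (x - mu):
  Sigma^{-1} · (x - mu) = (0.2408, -0.1224).
  (x - mu)^T · [Sigma^{-1} · (x - mu)] = (3)·(0.2408) + (-1)·(-0.1224) = 0.8449.

Step 4 — take square root: d = √(0.8449) ≈ 0.9192.

d(x, mu) = √(0.8449) ≈ 0.9192


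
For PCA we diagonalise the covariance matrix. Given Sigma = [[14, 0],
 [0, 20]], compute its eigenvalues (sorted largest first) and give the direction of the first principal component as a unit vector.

Step 1 — characteristic polynomial of 2×2 Sigma:
  det(Sigma - λI) = λ² - trace · λ + det = 0.
  trace = 14 + 20 = 34, det = 14·20 - (0)² = 280.
Step 2 — discriminant:
  Δ = trace² - 4·det = 1156 - 1120 = 36.
Step 3 — eigenvalues:
  λ = (trace ± √Δ)/2 = (34 ± 6)/2,
  λ_1 = 20,  λ_2 = 14.

Step 4 — unit eigenvector for λ_1: Sigma is diagonal, so its eigenvectors are the coordinate axes. λ_1 = 20 is the diagonal entry on the second coordinate axis, hence
  v_1 = (0, 1) (||v_1|| = 1).

λ_1 = 20,  λ_2 = 14;  v_1 ≈ (0, 1)


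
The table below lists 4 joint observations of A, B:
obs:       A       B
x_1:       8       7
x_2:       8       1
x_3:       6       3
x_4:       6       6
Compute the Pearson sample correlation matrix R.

Step 1 — column means:
  mean(A) = (8 + 8 + 6 + 6) / 4 = 28/4 = 7
  mean(B) = (7 + 1 + 3 + 6) / 4 = 17/4 = 4.25

Step 2 — sample variances and covariances s[i,j] = (1/(n-1)) · Σ_k (x_{k,i} - mean_i) · (x_{k,j} - mean_j), with n-1 = 3:
  s[A,A] = ((1)·(1) + (1)·(1) + (-1)·(-1) + (-1)·(-1)) / 3 = 4/3 = 1.3333
  s[A,B] = ((1)·(2.75) + (1)·(-3.25) + (-1)·(-1.25) + (-1)·(1.75)) / 3 = -1/3 = -0.3333
  s[B,B] = ((2.75)·(2.75) + (-3.25)·(-3.25) + (-1.25)·(-1.25) + (1.75)·(1.75)) / 3 = 22.75/3 = 7.5833
  Sample standard deviations s_i = √(s[i,i]):
  s(A) = √(1.3333) = 1.1547
  s(B) = √(7.5833) = 2.7538

Step 3 — r_{ij} = s_{ij} / (s_i · s_j):
  r[A,A] = 1 (diagonal).
  r[A,B] = -0.3333 / (1.1547 · 2.7538) = -0.3333 / 3.1798 = -0.1048
  r[B,B] = 1 (diagonal).

R is symmetric with unit diagonal. Assembling:

R = [[1, -0.1048],
 [-0.1048, 1]]


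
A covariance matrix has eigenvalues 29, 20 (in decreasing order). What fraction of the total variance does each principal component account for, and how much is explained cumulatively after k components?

Step 1 — total variance = trace(Sigma) = Σ λ_i = 29 + 20 = 49.

Step 2 — fraction explained by component i = λ_i / Σ λ:
  PC1: 29/49 = 0.5918
  PC2: 20/49 = 0.4082

Step 3 — cumulative fraction after k components = (λ_1 + ... + λ_k) / Σ λ:
  k = 1: 29/49 = 0.5918
  k = 2: (29 + 20)/49 = 49/49 = 1

Summary (fraction, with percent):

explained: PC1 0.5918 (59.18%), PC2 0.4082 (40.82%);  cumulative: 0.5918, 1


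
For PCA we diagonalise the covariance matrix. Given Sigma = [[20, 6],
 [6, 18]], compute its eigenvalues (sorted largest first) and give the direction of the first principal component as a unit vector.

Step 1 — characteristic polynomial of 2×2 Sigma:
  det(Sigma - λI) = λ² - trace · λ + det = 0.
  trace = 20 + 18 = 38, det = 20·18 - (6)² = 324.
Step 2 — discriminant:
  Δ = trace² - 4·det = 1444 - 1296 = 148.
Step 3 — eigenvalues:
  λ = (trace ± √Δ)/2 = (38 ± 12.1655)/2,
  λ_1 = 25.0828,  λ_2 = 12.9172.

Step 4 — unit eigenvector for λ_1: solve (Sigma - λ_1 I)v = 0. First row:
  (20 - 25.0828)·v_x + (6)·v_y = 0, i.e. (-5.0828)·v_x + (6)·v_y = 0,
  so v ∝ (b, λ_1 - a) = (6, 5.0828) = u.
  ||u|| = √((6)² + (5.0828)²) = √(61.8345) ≈ 7.8635,
  v_1 = u/||u|| ≈ (0.763, 0.6464) (||v_1|| = 1).

λ_1 = 25.0828,  λ_2 = 12.9172;  v_1 ≈ (0.763, 0.6464)


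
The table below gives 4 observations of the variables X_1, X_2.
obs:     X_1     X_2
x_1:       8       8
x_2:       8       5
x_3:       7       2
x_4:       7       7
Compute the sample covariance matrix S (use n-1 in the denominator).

Step 1 — column means:
  mean(X_1) = (8 + 8 + 7 + 7) / 4 = 30/4 = 7.5
  mean(X_2) = (8 + 5 + 2 + 7) / 4 = 22/4 = 5.5

Step 2 — sample covariance S[i,j] = (1/(n-1)) · Σ_k (x_{k,i} - mean_i) · (x_{k,j} - mean_j), with n-1 = 3.
  S[X_1,X_1] = ((0.5)·(0.5) + (0.5)·(0.5) + (-0.5)·(-0.5) + (-0.5)·(-0.5)) / 3 = 1/3 = 0.3333
  S[X_1,X_2] = ((0.5)·(2.5) + (0.5)·(-0.5) + (-0.5)·(-3.5) + (-0.5)·(1.5)) / 3 = 2/3 = 0.6667
  S[X_2,X_2] = ((2.5)·(2.5) + (-0.5)·(-0.5) + (-3.5)·(-3.5) + (1.5)·(1.5)) / 3 = 21/3 = 7

S is symmetric (S[j,i] = S[i,j]). Assembling:

S = [[0.3333, 0.6667],
 [0.6667, 7]]


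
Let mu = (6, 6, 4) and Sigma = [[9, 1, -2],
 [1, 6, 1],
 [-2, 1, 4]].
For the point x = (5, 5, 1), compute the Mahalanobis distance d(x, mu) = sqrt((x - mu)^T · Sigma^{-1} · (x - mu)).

Step 1 — centre the observation: (x - mu) = (-1, -1, -3).

Step 2 — invert Sigma (cofactor / det for 3×3, or solve directly):
  Sigma^{-1} = [[0.1314, -0.0343, 0.0743],
 [-0.0343, 0.1829, -0.0629],
 [0.0743, -0.0629, 0.3029]].

Step 3 — form the quadratic (x - mu)^T · Sigma^{-1} · (x - mu):
  Sigma^{-1} · (x - mu) = (-0.32, 0.04, -0.92).
  (x - mu)^T · [Sigma^{-1} · (x - mu)] = (-1)·(-0.32) + (-1)·(0.04) + (-3)·(-0.92) = 3.04.

Step 4 — take square root: d = √(3.04) ≈ 1.7436.

d(x, mu) = √(3.04) ≈ 1.7436


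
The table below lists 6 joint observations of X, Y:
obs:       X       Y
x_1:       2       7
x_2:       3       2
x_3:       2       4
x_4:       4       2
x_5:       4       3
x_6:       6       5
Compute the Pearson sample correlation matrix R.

Step 1 — column means:
  mean(X) = (2 + 3 + 2 + 4 + 4 + 6) / 6 = 21/6 = 3.5
  mean(Y) = (7 + 2 + 4 + 2 + 3 + 5) / 6 = 23/6 = 3.8333

Step 2 — sample variances and covariances s[i,j] = (1/(n-1)) · Σ_k (x_{k,i} - mean_i) · (x_{k,j} - mean_j), with n-1 = 5:
  s[X,X] = ((-1.5)·(-1.5) + (-0.5)·(-0.5) + (-1.5)·(-1.5) + (0.5)·(0.5) + (0.5)·(0.5) + (2.5)·(2.5)) / 5 = 11.5/5 = 2.3
  s[X,Y] = ((-1.5)·(3.1667) + (-0.5)·(-1.8333) + (-1.5)·(0.1667) + (0.5)·(-1.8333) + (0.5)·(-0.8333) + (2.5)·(1.1667)) / 5 = -2.5/5 = -0.5
  s[Y,Y] = ((3.1667)·(3.1667) + (-1.8333)·(-1.8333) + (0.1667)·(0.1667) + (-1.8333)·(-1.8333) + (-0.8333)·(-0.8333) + (1.1667)·(1.1667)) / 5 = 18.8333/5 = 3.7667
  Sample standard deviations s_i = √(s[i,i]):
  s(X) = √(2.3) = 1.5166
  s(Y) = √(3.7667) = 1.9408

Step 3 — r_{ij} = s_{ij} / (s_i · s_j):
  r[X,X] = 1 (diagonal).
  r[X,Y] = -0.5 / (1.5166 · 1.9408) = -0.5 / 2.9434 = -0.1699
  r[Y,Y] = 1 (diagonal).

R is symmetric with unit diagonal. Assembling:

R = [[1, -0.1699],
 [-0.1699, 1]]


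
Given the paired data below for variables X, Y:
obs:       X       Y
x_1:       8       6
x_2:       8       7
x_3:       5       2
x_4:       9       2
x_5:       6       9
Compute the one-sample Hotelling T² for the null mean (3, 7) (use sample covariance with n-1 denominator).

Step 1 — sample mean vector:
  mean(X) = (8 + 8 + 5 + 9 + 6) / 5 = 36/5 = 7.2
  mean(Y) = (6 + 7 + 2 + 2 + 9) / 5 = 26/5 = 5.2
  x̄ = (7.2, 5.2),  deviation x̄ - mu_0 = (7.2, 5.2) - (3, 7) = (4.2, -1.8).

Step 2 — sample covariance matrix, S[i,j] = (1/(n-1)) · Σ_k (x_{k,i} - mean_i) · (x_{k,j} - mean_j), divisor n-1 = 4:
  S[X,X] = ((0.8)·(0.8) + (0.8)·(0.8) + (-2.2)·(-2.2) + (1.8)·(1.8) + (-1.2)·(-1.2)) / 4 = 10.8/4 = 2.7
  S[X,Y] = ((0.8)·(0.8) + (0.8)·(1.8) + (-2.2)·(-3.2) + (1.8)·(-3.2) + (-1.2)·(3.8)) / 4 = -1.2/4 = -0.3
  S[Y,Y] = ((0.8)·(0.8) + (1.8)·(1.8) + (-3.2)·(-3.2) + (-3.2)·(-3.2) + (3.8)·(3.8)) / 4 = 38.8/4 = 9.7
  S = [[2.7, -0.3],
 [-0.3, 9.7]].

Step 3 — invert S. det(S) = 2.7·9.7 - (-0.3)² = 26.1.
  S^{-1} = (1/det) · [[d, -b], [-b, a]] = [[0.3716, 0.0115],
 [0.0115, 0.1034]].

Step 4 — quadratic form (x̄ - mu_0)^T · S^{-1} · (x̄ - mu_0):
  S^{-1} · (x̄ - mu_0) = (1.5402, -0.1379),
  (x̄ - mu_0)^T · [...] = (4.2)·(1.5402) + (-1.8)·(-0.1379) = 6.7172.

Step 5 — scale by n: T² = 5 · 6.7172 = 33.5862.

T² ≈ 33.5862


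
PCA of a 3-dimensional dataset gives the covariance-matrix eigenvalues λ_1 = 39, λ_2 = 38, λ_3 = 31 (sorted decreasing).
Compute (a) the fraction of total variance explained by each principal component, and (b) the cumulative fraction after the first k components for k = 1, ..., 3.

Step 1 — total variance = trace(Sigma) = Σ λ_i = 39 + 38 + 31 = 108.

Step 2 — fraction explained by component i = λ_i / Σ λ:
  PC1: 39/108 = 0.3611
  PC2: 38/108 = 0.3519
  PC3: 31/108 = 0.287

Step 3 — cumulative fraction after k components = (λ_1 + ... + λ_k) / Σ λ:
  k = 1: 39/108 = 0.3611
  k = 2: (39 + 38)/108 = 77/108 = 0.713
  k = 3: (39 + 38 + 31)/108 = 108/108 = 1

Summary (fraction, with percent):

explained: PC1 0.3611 (36.11%), PC2 0.3519 (35.19%), PC3 0.287 (28.7%);  cumulative: 0.3611, 0.713, 1


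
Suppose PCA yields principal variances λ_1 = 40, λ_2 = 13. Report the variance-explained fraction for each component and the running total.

Step 1 — total variance = trace(Sigma) = Σ λ_i = 40 + 13 = 53.

Step 2 — fraction explained by component i = λ_i / Σ λ:
  PC1: 40/53 = 0.7547
  PC2: 13/53 = 0.2453

Step 3 — cumulative fraction after k components = (λ_1 + ... + λ_k) / Σ λ:
  k = 1: 40/53 = 0.7547
  k = 2: (40 + 13)/53 = 53/53 = 1

Summary (fraction, with percent):

explained: PC1 0.7547 (75.47%), PC2 0.2453 (24.53%);  cumulative: 0.7547, 1


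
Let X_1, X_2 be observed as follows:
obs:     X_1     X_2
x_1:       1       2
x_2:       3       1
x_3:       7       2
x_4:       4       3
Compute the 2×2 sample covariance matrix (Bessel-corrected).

Step 1 — column means:
  mean(X_1) = (1 + 3 + 7 + 4) / 4 = 15/4 = 3.75
  mean(X_2) = (2 + 1 + 2 + 3) / 4 = 8/4 = 2

Step 2 — sample covariance S[i,j] = (1/(n-1)) · Σ_k (x_{k,i} - mean_i) · (x_{k,j} - mean_j), with n-1 = 3.
  S[X_1,X_1] = ((-2.75)·(-2.75) + (-0.75)·(-0.75) + (3.25)·(3.25) + (0.25)·(0.25)) / 3 = 18.75/3 = 6.25
  S[X_1,X_2] = ((-2.75)·(0) + (-0.75)·(-1) + (3.25)·(0) + (0.25)·(1)) / 3 = 1/3 = 0.3333
  S[X_2,X_2] = ((0)·(0) + (-1)·(-1) + (0)·(0) + (1)·(1)) / 3 = 2/3 = 0.6667

S is symmetric (S[j,i] = S[i,j]). Assembling:

S = [[6.25, 0.3333],
 [0.3333, 0.6667]]


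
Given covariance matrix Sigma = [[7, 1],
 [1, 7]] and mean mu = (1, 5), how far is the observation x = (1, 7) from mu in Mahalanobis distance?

Step 1 — centre the observation: (x - mu) = (0, 2).

Step 2 — invert Sigma. det(Sigma) = 7·7 - (1)² = 48.
  Sigma^{-1} = (1/det) · [[d, -b], [-b, a]] = [[0.1458, -0.0208],
 [-0.0208, 0.1458]].

Step 3 — form the quadratic (x - mu)^T · Sigma^{-1} · (x - mu):
  Sigma^{-1} · (x - mu) = (-0.0417, 0.2917).
  (x - mu)^T · [Sigma^{-1} · (x - mu)] = (0)·(-0.0417) + (2)·(0.2917) = 0.5833.

Step 4 — take square root: d = √(0.5833) ≈ 0.7638.

d(x, mu) = √(0.5833) ≈ 0.7638


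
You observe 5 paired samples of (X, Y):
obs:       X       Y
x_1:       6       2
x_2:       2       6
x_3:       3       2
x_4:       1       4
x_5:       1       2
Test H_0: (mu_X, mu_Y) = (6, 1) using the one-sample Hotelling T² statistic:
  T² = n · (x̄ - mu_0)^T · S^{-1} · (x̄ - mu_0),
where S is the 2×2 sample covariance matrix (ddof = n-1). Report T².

Step 1 — sample mean vector:
  mean(X) = (6 + 2 + 3 + 1 + 1) / 5 = 13/5 = 2.6
  mean(Y) = (2 + 6 + 2 + 4 + 2) / 5 = 16/5 = 3.2
  x̄ = (2.6, 3.2),  deviation x̄ - mu_0 = (2.6, 3.2) - (6, 1) = (-3.4, 2.2).

Step 2 — sample covariance matrix, S[i,j] = (1/(n-1)) · Σ_k (x_{k,i} - mean_i) · (x_{k,j} - mean_j), divisor n-1 = 4:
  S[X,X] = ((3.4)·(3.4) + (-0.6)·(-0.6) + (0.4)·(0.4) + (-1.6)·(-1.6) + (-1.6)·(-1.6)) / 4 = 17.2/4 = 4.3
  S[X,Y] = ((3.4)·(-1.2) + (-0.6)·(2.8) + (0.4)·(-1.2) + (-1.6)·(0.8) + (-1.6)·(-1.2)) / 4 = -5.6/4 = -1.4
  S[Y,Y] = ((-1.2)·(-1.2) + (2.8)·(2.8) + (-1.2)·(-1.2) + (0.8)·(0.8) + (-1.2)·(-1.2)) / 4 = 12.8/4 = 3.2
  S = [[4.3, -1.4],
 [-1.4, 3.2]].

Step 3 — invert S. det(S) = 4.3·3.2 - (-1.4)² = 11.8.
  S^{-1} = (1/det) · [[d, -b], [-b, a]] = [[0.2712, 0.1186],
 [0.1186, 0.3644]].

Step 4 — quadratic form (x̄ - mu_0)^T · S^{-1} · (x̄ - mu_0):
  S^{-1} · (x̄ - mu_0) = (-0.661, 0.3983),
  (x̄ - mu_0)^T · [...] = (-3.4)·(-0.661) + (2.2)·(0.3983) = 3.1237.

Step 5 — scale by n: T² = 5 · 3.1237 = 15.6186.

T² ≈ 15.6186


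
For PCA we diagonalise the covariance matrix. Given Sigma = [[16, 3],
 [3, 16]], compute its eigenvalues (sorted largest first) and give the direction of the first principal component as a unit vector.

Step 1 — characteristic polynomial of 2×2 Sigma:
  det(Sigma - λI) = λ² - trace · λ + det = 0.
  trace = 16 + 16 = 32, det = 16·16 - (3)² = 247.
Step 2 — discriminant:
  Δ = trace² - 4·det = 1024 - 988 = 36.
Step 3 — eigenvalues:
  λ = (trace ± √Δ)/2 = (32 ± 6)/2,
  λ_1 = 19,  λ_2 = 13.

Step 4 — unit eigenvector for λ_1: solve (Sigma - λ_1 I)v = 0. First row:
  (16 - 19)·v_x + (3)·v_y = 0, i.e. (-3)·v_x + (3)·v_y = 0,
  so v ∝ (b, λ_1 - a) = (3, 3) = u.
  ||u|| = √((3)² + (3)²) = √(18) ≈ 4.2426,
  v_1 = u/||u|| ≈ (0.7071, 0.7071) (||v_1|| = 1).

λ_1 = 19,  λ_2 = 13;  v_1 ≈ (0.7071, 0.7071)


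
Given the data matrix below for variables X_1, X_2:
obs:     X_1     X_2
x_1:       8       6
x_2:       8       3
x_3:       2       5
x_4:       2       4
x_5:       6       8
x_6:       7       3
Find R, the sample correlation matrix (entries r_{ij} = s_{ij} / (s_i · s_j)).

Step 1 — column means:
  mean(X_1) = (8 + 8 + 2 + 2 + 6 + 7) / 6 = 33/6 = 5.5
  mean(X_2) = (6 + 3 + 5 + 4 + 8 + 3) / 6 = 29/6 = 4.8333

Step 2 — sample variances and covariances s[i,j] = (1/(n-1)) · Σ_k (x_{k,i} - mean_i) · (x_{k,j} - mean_j), with n-1 = 5:
  s[X_1,X_1] = ((2.5)·(2.5) + (2.5)·(2.5) + (-3.5)·(-3.5) + (-3.5)·(-3.5) + (0.5)·(0.5) + (1.5)·(1.5)) / 5 = 39.5/5 = 7.9
  s[X_1,X_2] = ((2.5)·(1.1667) + (2.5)·(-1.8333) + (-3.5)·(0.1667) + (-3.5)·(-0.8333) + (0.5)·(3.1667) + (1.5)·(-1.8333)) / 5 = -0.5/5 = -0.1
  s[X_2,X_2] = ((1.1667)·(1.1667) + (-1.8333)·(-1.8333) + (0.1667)·(0.1667) + (-0.8333)·(-0.8333) + (3.1667)·(3.1667) + (-1.8333)·(-1.8333)) / 5 = 18.8333/5 = 3.7667
  Sample standard deviations s_i = √(s[i,i]):
  s(X_1) = √(7.9) = 2.8107
  s(X_2) = √(3.7667) = 1.9408

Step 3 — r_{ij} = s_{ij} / (s_i · s_j):
  r[X_1,X_1] = 1 (diagonal).
  r[X_1,X_2] = -0.1 / (2.8107 · 1.9408) = -0.1 / 5.455 = -0.0183
  r[X_2,X_2] = 1 (diagonal).

R is symmetric with unit diagonal. Assembling:

R = [[1, -0.0183],
 [-0.0183, 1]]


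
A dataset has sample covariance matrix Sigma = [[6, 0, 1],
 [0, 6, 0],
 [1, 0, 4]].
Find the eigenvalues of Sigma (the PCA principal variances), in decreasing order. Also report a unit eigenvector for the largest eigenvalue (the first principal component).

Step 1 — characteristic polynomial p(λ) = det(λI - Sigma) = λ³ - tr·λ² + c_1·λ - det, where tr = trace, c_1 = sum of the principal 2×2 minors, det = det(Sigma):
  tr = 6 + 6 + 4 = 16,
  c_1 = (6·6 - (0)²) + (6·4 - (1)²) + (6·4 - (0)²) = 36 + 23 + 24 = 83,
  det = 6·(6·4 - (0)²) - (0)·((0)·4 - (0)·(1)) + (1)·((0)·(0) - 6·(1)) = 6·(24) - (0)·(0) + (1)·(-6) = 138.
  So p(λ) = λ³ - 16λ² + 83λ - 138.
Step 2 — look for an integer root (rational root theorem: any rational root is an integer divisor of 138). Testing λ = 6:
  p(6) = 216 - 576 + 498 - 138 = 0  ✓
  Dividing out (λ - 6): p(λ) = (λ - 6)(λ² - 10λ + 23).
Step 3 — remaining eigenvalues from the quadratic λ² - 10λ + 23 = 0:
  Δ = 10² - 4·23 = 100 - 92 = 8,  λ = (10 ± √8)/2 = (10 ± 2.8284)/2 ≈ 6.4142 or 3.5858.
  Sorted: λ_1 = 6.4142,  λ_2 = 6,  λ_3 = 3.5858  (check: sum = 16 = tr ✓).

Step 4 — unit eigenvector for λ_1 ≈ 6.4142: v spans the null space of (Sigma - λ_1 I), whose rows are
  r_1 = (-0.4142, 0, 1),  r_2 = (0, -0.4142, 0),  r_3 = (1, 0, -2.4142).
  v is orthogonal to every row, so take v ∝ r_1 × r_2 = ((0)·(0) - (1)·(-0.4142), (1)·(0) - (-0.4142)·(0), (-0.4142)·(-0.4142) - (0)·(0)) ≈ (0.4142, 0, 0.1716).
  Let u = (0.4142, 0, 0.1716).
  ||u|| = √((0.4142)² + (0)² + (0.1716)²) = √(0.201) ≈ 0.4483,  v_1 = u/||u|| ≈ (0.9239, 0, 0.3827) (||v_1|| = 1).

λ_1 = 6.4142,  λ_2 = 6,  λ_3 = 3.5858;  v_1 ≈ (0.9239, 0, 0.3827)


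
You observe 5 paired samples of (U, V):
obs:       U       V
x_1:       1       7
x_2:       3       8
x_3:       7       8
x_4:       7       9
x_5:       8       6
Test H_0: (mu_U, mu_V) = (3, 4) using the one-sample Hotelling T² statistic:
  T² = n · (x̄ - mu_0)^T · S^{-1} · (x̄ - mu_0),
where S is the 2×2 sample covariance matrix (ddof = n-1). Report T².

Step 1 — sample mean vector:
  mean(U) = (1 + 3 + 7 + 7 + 8) / 5 = 26/5 = 5.2
  mean(V) = (7 + 8 + 8 + 9 + 6) / 5 = 38/5 = 7.6
  x̄ = (5.2, 7.6),  deviation x̄ - mu_0 = (5.2, 7.6) - (3, 4) = (2.2, 3.6).

Step 2 — sample covariance matrix, S[i,j] = (1/(n-1)) · Σ_k (x_{k,i} - mean_i) · (x_{k,j} - mean_j), divisor n-1 = 4:
  S[U,U] = ((-4.2)·(-4.2) + (-2.2)·(-2.2) + (1.8)·(1.8) + (1.8)·(1.8) + (2.8)·(2.8)) / 4 = 36.8/4 = 9.2
  S[U,V] = ((-4.2)·(-0.6) + (-2.2)·(0.4) + (1.8)·(0.4) + (1.8)·(1.4) + (2.8)·(-1.6)) / 4 = 0.4/4 = 0.1
  S[V,V] = ((-0.6)·(-0.6) + (0.4)·(0.4) + (0.4)·(0.4) + (1.4)·(1.4) + (-1.6)·(-1.6)) / 4 = 5.2/4 = 1.3
  S = [[9.2, 0.1],
 [0.1, 1.3]].

Step 3 — invert S. det(S) = 9.2·1.3 - (0.1)² = 11.95.
  S^{-1} = (1/det) · [[d, -b], [-b, a]] = [[0.1088, -0.0084],
 [-0.0084, 0.7699]].

Step 4 — quadratic form (x̄ - mu_0)^T · S^{-1} · (x̄ - mu_0):
  S^{-1} · (x̄ - mu_0) = (0.2092, 2.7531),
  (x̄ - mu_0)^T · [...] = (2.2)·(0.2092) + (3.6)·(2.7531) = 10.3715.

Step 5 — scale by n: T² = 5 · 10.3715 = 51.8577.

T² ≈ 51.8577


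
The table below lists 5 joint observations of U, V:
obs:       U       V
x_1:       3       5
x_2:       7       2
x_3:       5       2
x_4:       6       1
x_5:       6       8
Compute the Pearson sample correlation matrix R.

Step 1 — column means:
  mean(U) = (3 + 7 + 5 + 6 + 6) / 5 = 27/5 = 5.4
  mean(V) = (5 + 2 + 2 + 1 + 8) / 5 = 18/5 = 3.6

Step 2 — sample variances and covariances s[i,j] = (1/(n-1)) · Σ_k (x_{k,i} - mean_i) · (x_{k,j} - mean_j), with n-1 = 4:
  s[U,U] = ((-2.4)·(-2.4) + (1.6)·(1.6) + (-0.4)·(-0.4) + (0.6)·(0.6) + (0.6)·(0.6)) / 4 = 9.2/4 = 2.3
  s[U,V] = ((-2.4)·(1.4) + (1.6)·(-1.6) + (-0.4)·(-1.6) + (0.6)·(-2.6) + (0.6)·(4.4)) / 4 = -4.2/4 = -1.05
  s[V,V] = ((1.4)·(1.4) + (-1.6)·(-1.6) + (-1.6)·(-1.6) + (-2.6)·(-2.6) + (4.4)·(4.4)) / 4 = 33.2/4 = 8.3
  Sample standard deviations s_i = √(s[i,i]):
  s(U) = √(2.3) = 1.5166
  s(V) = √(8.3) = 2.881

Step 3 — r_{ij} = s_{ij} / (s_i · s_j):
  r[U,U] = 1 (diagonal).
  r[U,V] = -1.05 / (1.5166 · 2.881) = -1.05 / 4.3692 = -0.2403
  r[V,V] = 1 (diagonal).

R is symmetric with unit diagonal. Assembling:

R = [[1, -0.2403],
 [-0.2403, 1]]


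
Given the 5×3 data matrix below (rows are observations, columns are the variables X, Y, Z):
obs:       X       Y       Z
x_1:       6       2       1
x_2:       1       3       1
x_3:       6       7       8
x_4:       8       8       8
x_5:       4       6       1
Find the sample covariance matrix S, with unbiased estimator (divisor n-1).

Step 1 — column means:
  mean(X) = (6 + 1 + 6 + 8 + 4) / 5 = 25/5 = 5
  mean(Y) = (2 + 3 + 7 + 8 + 6) / 5 = 26/5 = 5.2
  mean(Z) = (1 + 1 + 8 + 8 + 1) / 5 = 19/5 = 3.8

Step 2 — sample covariance S[i,j] = (1/(n-1)) · Σ_k (x_{k,i} - mean_i) · (x_{k,j} - mean_j), with n-1 = 4.
  S[X,X] = ((1)·(1) + (-4)·(-4) + (1)·(1) + (3)·(3) + (-1)·(-1)) / 4 = 28/4 = 7
  S[X,Y] = ((1)·(-3.2) + (-4)·(-2.2) + (1)·(1.8) + (3)·(2.8) + (-1)·(0.8)) / 4 = 15/4 = 3.75
  S[X,Z] = ((1)·(-2.8) + (-4)·(-2.8) + (1)·(4.2) + (3)·(4.2) + (-1)·(-2.8)) / 4 = 28/4 = 7
  S[Y,Y] = ((-3.2)·(-3.2) + (-2.2)·(-2.2) + (1.8)·(1.8) + (2.8)·(2.8) + (0.8)·(0.8)) / 4 = 26.8/4 = 6.7
  S[Y,Z] = ((-3.2)·(-2.8) + (-2.2)·(-2.8) + (1.8)·(4.2) + (2.8)·(4.2) + (0.8)·(-2.8)) / 4 = 32.2/4 = 8.05
  S[Z,Z] = ((-2.8)·(-2.8) + (-2.8)·(-2.8) + (4.2)·(4.2) + (4.2)·(4.2) + (-2.8)·(-2.8)) / 4 = 58.8/4 = 14.7

S is symmetric (S[j,i] = S[i,j]). Assembling:

S = [[7, 3.75, 7],
 [3.75, 6.7, 8.05],
 [7, 8.05, 14.7]]


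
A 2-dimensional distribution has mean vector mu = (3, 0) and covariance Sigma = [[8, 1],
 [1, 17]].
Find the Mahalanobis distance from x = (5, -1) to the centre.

Step 1 — centre the observation: (x - mu) = (2, -1).

Step 2 — invert Sigma. det(Sigma) = 8·17 - (1)² = 135.
  Sigma^{-1} = (1/det) · [[d, -b], [-b, a]] = [[0.1259, -0.0074],
 [-0.0074, 0.0593]].

Step 3 — form the quadratic (x - mu)^T · Sigma^{-1} · (x - mu):
  Sigma^{-1} · (x - mu) = (0.2593, -0.0741).
  (x - mu)^T · [Sigma^{-1} · (x - mu)] = (2)·(0.2593) + (-1)·(-0.0741) = 0.5926.

Step 4 — take square root: d = √(0.5926) ≈ 0.7698.

d(x, mu) = √(0.5926) ≈ 0.7698


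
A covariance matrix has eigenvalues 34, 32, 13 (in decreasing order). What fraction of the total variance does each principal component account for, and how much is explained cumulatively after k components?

Step 1 — total variance = trace(Sigma) = Σ λ_i = 34 + 32 + 13 = 79.

Step 2 — fraction explained by component i = λ_i / Σ λ:
  PC1: 34/79 = 0.4304
  PC2: 32/79 = 0.4051
  PC3: 13/79 = 0.1646

Step 3 — cumulative fraction after k components = (λ_1 + ... + λ_k) / Σ λ:
  k = 1: 34/79 = 0.4304
  k = 2: (34 + 32)/79 = 66/79 = 0.8354
  k = 3: (34 + 32 + 13)/79 = 79/79 = 1

Summary (fraction, with percent):

explained: PC1 0.4304 (43.04%), PC2 0.4051 (40.51%), PC3 0.1646 (16.46%);  cumulative: 0.4304, 0.8354, 1


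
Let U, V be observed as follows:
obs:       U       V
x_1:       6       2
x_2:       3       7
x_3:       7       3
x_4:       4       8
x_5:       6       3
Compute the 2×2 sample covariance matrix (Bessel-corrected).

Step 1 — column means:
  mean(U) = (6 + 3 + 7 + 4 + 6) / 5 = 26/5 = 5.2
  mean(V) = (2 + 7 + 3 + 8 + 3) / 5 = 23/5 = 4.6

Step 2 — sample covariance S[i,j] = (1/(n-1)) · Σ_k (x_{k,i} - mean_i) · (x_{k,j} - mean_j), with n-1 = 4.
  S[U,U] = ((0.8)·(0.8) + (-2.2)·(-2.2) + (1.8)·(1.8) + (-1.2)·(-1.2) + (0.8)·(0.8)) / 4 = 10.8/4 = 2.7
  S[U,V] = ((0.8)·(-2.6) + (-2.2)·(2.4) + (1.8)·(-1.6) + (-1.2)·(3.4) + (0.8)·(-1.6)) / 4 = -15.6/4 = -3.9
  S[V,V] = ((-2.6)·(-2.6) + (2.4)·(2.4) + (-1.6)·(-1.6) + (3.4)·(3.4) + (-1.6)·(-1.6)) / 4 = 29.2/4 = 7.3

S is symmetric (S[j,i] = S[i,j]). Assembling:

S = [[2.7, -3.9],
 [-3.9, 7.3]]


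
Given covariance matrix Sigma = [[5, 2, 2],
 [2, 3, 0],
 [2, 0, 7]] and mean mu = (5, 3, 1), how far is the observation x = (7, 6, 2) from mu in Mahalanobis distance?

Step 1 — centre the observation: (x - mu) = (2, 3, 1).

Step 2 — invert Sigma (cofactor / det for 3×3, or solve directly):
  Sigma^{-1} = [[0.3231, -0.2154, -0.0923],
 [-0.2154, 0.4769, 0.0615],
 [-0.0923, 0.0615, 0.1692]].

Step 3 — form the quadratic (x - mu)^T · Sigma^{-1} · (x - mu):
  Sigma^{-1} · (x - mu) = (-0.0923, 1.0615, 0.1692).
  (x - mu)^T · [Sigma^{-1} · (x - mu)] = (2)·(-0.0923) + (3)·(1.0615) + (1)·(0.1692) = 3.1692.

Step 4 — take square root: d = √(3.1692) ≈ 1.7802.

d(x, mu) = √(3.1692) ≈ 1.7802


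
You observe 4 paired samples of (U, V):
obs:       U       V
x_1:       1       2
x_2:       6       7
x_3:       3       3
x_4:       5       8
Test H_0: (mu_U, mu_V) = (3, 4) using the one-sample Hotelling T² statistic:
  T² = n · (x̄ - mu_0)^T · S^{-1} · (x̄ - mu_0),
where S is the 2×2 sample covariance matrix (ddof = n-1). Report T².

Step 1 — sample mean vector:
  mean(U) = (1 + 6 + 3 + 5) / 4 = 15/4 = 3.75
  mean(V) = (2 + 7 + 3 + 8) / 4 = 20/4 = 5
  x̄ = (3.75, 5),  deviation x̄ - mu_0 = (3.75, 5) - (3, 4) = (0.75, 1).

Step 2 — sample covariance matrix, S[i,j] = (1/(n-1)) · Σ_k (x_{k,i} - mean_i) · (x_{k,j} - mean_j), divisor n-1 = 3:
  S[U,U] = ((-2.75)·(-2.75) + (2.25)·(2.25) + (-0.75)·(-0.75) + (1.25)·(1.25)) / 3 = 14.75/3 = 4.9167
  S[U,V] = ((-2.75)·(-3) + (2.25)·(2) + (-0.75)·(-2) + (1.25)·(3)) / 3 = 18/3 = 6
  S[V,V] = ((-3)·(-3) + (2)·(2) + (-2)·(-2) + (3)·(3)) / 3 = 26/3 = 8.6667
  S = [[4.9167, 6],
 [6, 8.6667]].

Step 3 — invert S. det(S) = 4.9167·8.6667 - (6)² = 6.6111.
  S^{-1} = (1/det) · [[d, -b], [-b, a]] = [[1.3109, -0.9076],
 [-0.9076, 0.7437]].

Step 4 — quadratic form (x̄ - mu_0)^T · S^{-1} · (x̄ - mu_0):
  S^{-1} · (x̄ - mu_0) = (0.0756, 0.063),
  (x̄ - mu_0)^T · [...] = (0.75)·(0.0756) + (1)·(0.063) = 0.1197.

Step 5 — scale by n: T² = 4 · 0.1197 = 0.479.

T² ≈ 0.479


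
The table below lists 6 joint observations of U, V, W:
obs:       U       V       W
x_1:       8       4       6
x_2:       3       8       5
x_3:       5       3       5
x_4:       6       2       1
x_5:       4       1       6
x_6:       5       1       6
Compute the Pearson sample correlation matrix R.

Step 1 — column means:
  mean(U) = (8 + 3 + 5 + 6 + 4 + 5) / 6 = 31/6 = 5.1667
  mean(V) = (4 + 8 + 3 + 2 + 1 + 1) / 6 = 19/6 = 3.1667
  mean(W) = (6 + 5 + 5 + 1 + 6 + 6) / 6 = 29/6 = 4.8333

Step 2 — sample variances and covariances s[i,j] = (1/(n-1)) · Σ_k (x_{k,i} - mean_i) · (x_{k,j} - mean_j), with n-1 = 5:
  s[U,U] = ((2.8333)·(2.8333) + (-2.1667)·(-2.1667) + (-0.1667)·(-0.1667) + (0.8333)·(0.8333) + (-1.1667)·(-1.1667) + (-0.1667)·(-0.1667)) / 5 = 14.8333/5 = 2.9667
  s[U,V] = ((2.8333)·(0.8333) + (-2.1667)·(4.8333) + (-0.1667)·(-0.1667) + (0.8333)·(-1.1667) + (-1.1667)·(-2.1667) + (-0.1667)·(-2.1667)) / 5 = -6.1667/5 = -1.2333
  s[U,W] = ((2.8333)·(1.1667) + (-2.1667)·(0.1667) + (-0.1667)·(0.1667) + (0.8333)·(-3.8333) + (-1.1667)·(1.1667) + (-0.1667)·(1.1667)) / 5 = -1.8333/5 = -0.3667
  s[V,V] = ((0.8333)·(0.8333) + (4.8333)·(4.8333) + (-0.1667)·(-0.1667) + (-1.1667)·(-1.1667) + (-2.1667)·(-2.1667) + (-2.1667)·(-2.1667)) / 5 = 34.8333/5 = 6.9667
  s[V,W] = ((0.8333)·(1.1667) + (4.8333)·(0.1667) + (-0.1667)·(0.1667) + (-1.1667)·(-3.8333) + (-2.1667)·(1.1667) + (-2.1667)·(1.1667)) / 5 = 1.1667/5 = 0.2333
  s[W,W] = ((1.1667)·(1.1667) + (0.1667)·(0.1667) + (0.1667)·(0.1667) + (-3.8333)·(-3.8333) + (1.1667)·(1.1667) + (1.1667)·(1.1667)) / 5 = 18.8333/5 = 3.7667
  Sample standard deviations s_i = √(s[i,i]):
  s(U) = √(2.9667) = 1.7224
  s(V) = √(6.9667) = 2.6394
  s(W) = √(3.7667) = 1.9408

Step 3 — r_{ij} = s_{ij} / (s_i · s_j):
  r[U,U] = 1 (diagonal).
  r[U,V] = -1.2333 / (1.7224 · 2.6394) = -1.2333 / 4.5462 = -0.2713
  r[U,W] = -0.3667 / (1.7224 · 1.9408) = -0.3667 / 3.3428 = -0.1097
  r[V,V] = 1 (diagonal).
  r[V,W] = 0.2333 / (2.6394 · 1.9408) = 0.2333 / 5.1226 = 0.0455
  r[W,W] = 1 (diagonal).

R is symmetric with unit diagonal. Assembling:

R = [[1, -0.2713, -0.1097],
 [-0.2713, 1, 0.0455],
 [-0.1097, 0.0455, 1]]


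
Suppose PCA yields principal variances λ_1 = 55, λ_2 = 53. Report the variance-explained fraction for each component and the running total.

Step 1 — total variance = trace(Sigma) = Σ λ_i = 55 + 53 = 108.

Step 2 — fraction explained by component i = λ_i / Σ λ:
  PC1: 55/108 = 0.5093
  PC2: 53/108 = 0.4907

Step 3 — cumulative fraction after k components = (λ_1 + ... + λ_k) / Σ λ:
  k = 1: 55/108 = 0.5093
  k = 2: (55 + 53)/108 = 108/108 = 1

Summary (fraction, with percent):

explained: PC1 0.5093 (50.93%), PC2 0.4907 (49.07%);  cumulative: 0.5093, 1


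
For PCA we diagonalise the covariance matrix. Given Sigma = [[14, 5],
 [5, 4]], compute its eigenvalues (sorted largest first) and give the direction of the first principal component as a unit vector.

Step 1 — characteristic polynomial of 2×2 Sigma:
  det(Sigma - λI) = λ² - trace · λ + det = 0.
  trace = 14 + 4 = 18, det = 14·4 - (5)² = 31.
Step 2 — discriminant:
  Δ = trace² - 4·det = 324 - 124 = 200.
Step 3 — eigenvalues:
  λ = (trace ± √Δ)/2 = (18 ± 14.1421)/2,
  λ_1 = 16.0711,  λ_2 = 1.9289.

Step 4 — unit eigenvector for λ_1: solve (Sigma - λ_1 I)v = 0. First row:
  (14 - 16.0711)·v_x + (5)·v_y = 0, i.e. (-2.0711)·v_x + (5)·v_y = 0,
  so v ∝ (b, λ_1 - a) = (5, 2.0711) = u.
  ||u|| = √((5)² + (2.0711)²) = √(29.2893) ≈ 5.412,
  v_1 = u/||u|| ≈ (0.9239, 0.3827) (||v_1|| = 1).

λ_1 = 16.0711,  λ_2 = 1.9289;  v_1 ≈ (0.9239, 0.3827)


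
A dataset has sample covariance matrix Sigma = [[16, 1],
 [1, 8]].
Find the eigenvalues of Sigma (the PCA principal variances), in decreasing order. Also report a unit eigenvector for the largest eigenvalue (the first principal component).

Step 1 — characteristic polynomial of 2×2 Sigma:
  det(Sigma - λI) = λ² - trace · λ + det = 0.
  trace = 16 + 8 = 24, det = 16·8 - (1)² = 127.
Step 2 — discriminant:
  Δ = trace² - 4·det = 576 - 508 = 68.
Step 3 — eigenvalues:
  λ = (trace ± √Δ)/2 = (24 ± 8.2462)/2,
  λ_1 = 16.1231,  λ_2 = 7.8769.

Step 4 — unit eigenvector for λ_1: solve (Sigma - λ_1 I)v = 0. First row:
  (16 - 16.1231)·v_x + (1)·v_y = 0, i.e. (-0.1231)·v_x + (1)·v_y = 0,
  so v ∝ (b, λ_1 - a) = (1, 0.1231) = u.
  ||u|| = √((1)² + (0.1231)²) = √(1.0152) ≈ 1.0075,
  v_1 = u/||u|| ≈ (0.9925, 0.1222) (||v_1|| = 1).

λ_1 = 16.1231,  λ_2 = 7.8769;  v_1 ≈ (0.9925, 0.1222)


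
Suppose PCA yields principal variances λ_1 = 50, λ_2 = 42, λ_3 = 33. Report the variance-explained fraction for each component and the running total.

Step 1 — total variance = trace(Sigma) = Σ λ_i = 50 + 42 + 33 = 125.

Step 2 — fraction explained by component i = λ_i / Σ λ:
  PC1: 50/125 = 0.4
  PC2: 42/125 = 0.336
  PC3: 33/125 = 0.264

Step 3 — cumulative fraction after k components = (λ_1 + ... + λ_k) / Σ λ:
  k = 1: 50/125 = 0.4
  k = 2: (50 + 42)/125 = 92/125 = 0.736
  k = 3: (50 + 42 + 33)/125 = 125/125 = 1

Summary (fraction, with percent):

explained: PC1 0.4 (40%), PC2 0.336 (33.6%), PC3 0.264 (26.4%);  cumulative: 0.4, 0.736, 1


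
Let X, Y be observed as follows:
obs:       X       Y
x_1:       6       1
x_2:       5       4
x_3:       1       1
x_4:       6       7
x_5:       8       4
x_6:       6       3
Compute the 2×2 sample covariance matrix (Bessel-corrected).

Step 1 — column means:
  mean(X) = (6 + 5 + 1 + 6 + 8 + 6) / 6 = 32/6 = 5.3333
  mean(Y) = (1 + 4 + 1 + 7 + 4 + 3) / 6 = 20/6 = 3.3333

Step 2 — sample covariance S[i,j] = (1/(n-1)) · Σ_k (x_{k,i} - mean_i) · (x_{k,j} - mean_j), with n-1 = 5.
  S[X,X] = ((0.6667)·(0.6667) + (-0.3333)·(-0.3333) + (-4.3333)·(-4.3333) + (0.6667)·(0.6667) + (2.6667)·(2.6667) + (0.6667)·(0.6667)) / 5 = 27.3333/5 = 5.4667
  S[X,Y] = ((0.6667)·(-2.3333) + (-0.3333)·(0.6667) + (-4.3333)·(-2.3333) + (0.6667)·(3.6667) + (2.6667)·(0.6667) + (0.6667)·(-0.3333)) / 5 = 12.3333/5 = 2.4667
  S[Y,Y] = ((-2.3333)·(-2.3333) + (0.6667)·(0.6667) + (-2.3333)·(-2.3333) + (3.6667)·(3.6667) + (0.6667)·(0.6667) + (-0.3333)·(-0.3333)) / 5 = 25.3333/5 = 5.0667

S is symmetric (S[j,i] = S[i,j]). Assembling:

S = [[5.4667, 2.4667],
 [2.4667, 5.0667]]


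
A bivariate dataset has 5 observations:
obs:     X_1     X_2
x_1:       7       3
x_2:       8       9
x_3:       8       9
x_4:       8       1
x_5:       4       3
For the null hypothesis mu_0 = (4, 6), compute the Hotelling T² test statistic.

Step 1 — sample mean vector:
  mean(X_1) = (7 + 8 + 8 + 8 + 4) / 5 = 35/5 = 7
  mean(X_2) = (3 + 9 + 9 + 1 + 3) / 5 = 25/5 = 5
  x̄ = (7, 5),  deviation x̄ - mu_0 = (7, 5) - (4, 6) = (3, -1).

Step 2 — sample covariance matrix, S[i,j] = (1/(n-1)) · Σ_k (x_{k,i} - mean_i) · (x_{k,j} - mean_j), divisor n-1 = 4:
  S[X_1,X_1] = ((0)·(0) + (1)·(1) + (1)·(1) + (1)·(1) + (-3)·(-3)) / 4 = 12/4 = 3
  S[X_1,X_2] = ((0)·(-2) + (1)·(4) + (1)·(4) + (1)·(-4) + (-3)·(-2)) / 4 = 10/4 = 2.5
  S[X_2,X_2] = ((-2)·(-2) + (4)·(4) + (4)·(4) + (-4)·(-4) + (-2)·(-2)) / 4 = 56/4 = 14
  S = [[3, 2.5],
 [2.5, 14]].

Step 3 — invert S. det(S) = 3·14 - (2.5)² = 35.75.
  S^{-1} = (1/det) · [[d, -b], [-b, a]] = [[0.3916, -0.0699],
 [-0.0699, 0.0839]].

Step 4 — quadratic form (x̄ - mu_0)^T · S^{-1} · (x̄ - mu_0):
  S^{-1} · (x̄ - mu_0) = (1.2448, -0.2937),
  (x̄ - mu_0)^T · [...] = (3)·(1.2448) + (-1)·(-0.2937) = 4.028.

Step 5 — scale by n: T² = 5 · 4.028 = 20.1399.

T² ≈ 20.1399


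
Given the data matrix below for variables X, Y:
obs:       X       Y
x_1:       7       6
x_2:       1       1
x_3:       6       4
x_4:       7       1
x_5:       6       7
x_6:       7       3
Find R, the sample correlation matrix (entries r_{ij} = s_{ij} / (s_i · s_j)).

Step 1 — column means:
  mean(X) = (7 + 1 + 6 + 7 + 6 + 7) / 6 = 34/6 = 5.6667
  mean(Y) = (6 + 1 + 4 + 1 + 7 + 3) / 6 = 22/6 = 3.6667

Step 2 — sample variances and covariances s[i,j] = (1/(n-1)) · Σ_k (x_{k,i} - mean_i) · (x_{k,j} - mean_j), with n-1 = 5:
  s[X,X] = ((1.3333)·(1.3333) + (-4.6667)·(-4.6667) + (0.3333)·(0.3333) + (1.3333)·(1.3333) + (0.3333)·(0.3333) + (1.3333)·(1.3333)) / 5 = 27.3333/5 = 5.4667
  s[X,Y] = ((1.3333)·(2.3333) + (-4.6667)·(-2.6667) + (0.3333)·(0.3333) + (1.3333)·(-2.6667) + (0.3333)·(3.3333) + (1.3333)·(-0.6667)) / 5 = 12.3333/5 = 2.4667
  s[Y,Y] = ((2.3333)·(2.3333) + (-2.6667)·(-2.6667) + (0.3333)·(0.3333) + (-2.6667)·(-2.6667) + (3.3333)·(3.3333) + (-0.6667)·(-0.6667)) / 5 = 31.3333/5 = 6.2667
  Sample standard deviations s_i = √(s[i,i]):
  s(X) = √(5.4667) = 2.3381
  s(Y) = √(6.2667) = 2.5033

Step 3 — r_{ij} = s_{ij} / (s_i · s_j):
  r[X,X] = 1 (diagonal).
  r[X,Y] = 2.4667 / (2.3381 · 2.5033) = 2.4667 / 5.853 = 0.4214
  r[Y,Y] = 1 (diagonal).

R is symmetric with unit diagonal. Assembling:

R = [[1, 0.4214],
 [0.4214, 1]]


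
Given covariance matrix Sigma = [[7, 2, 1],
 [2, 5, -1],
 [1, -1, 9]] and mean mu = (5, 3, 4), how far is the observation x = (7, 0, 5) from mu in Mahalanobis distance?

Step 1 — centre the observation: (x - mu) = (2, -3, 1).

Step 2 — invert Sigma (cofactor / det for 3×3, or solve directly):
  Sigma^{-1} = [[0.1673, -0.0722, -0.0266],
 [-0.0722, 0.2357, 0.0342],
 [-0.0266, 0.0342, 0.1179]].

Step 3 — form the quadratic (x - mu)^T · Sigma^{-1} · (x - mu):
  Sigma^{-1} · (x - mu) = (0.5247, -0.8175, -0.038).
  (x - mu)^T · [Sigma^{-1} · (x - mu)] = (2)·(0.5247) + (-3)·(-0.8175) + (1)·(-0.038) = 3.4639.

Step 4 — take square root: d = √(3.4639) ≈ 1.8611.

d(x, mu) = √(3.4639) ≈ 1.8611


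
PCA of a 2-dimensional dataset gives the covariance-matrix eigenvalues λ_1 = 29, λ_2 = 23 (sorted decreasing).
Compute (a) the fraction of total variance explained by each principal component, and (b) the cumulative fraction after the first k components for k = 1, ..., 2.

Step 1 — total variance = trace(Sigma) = Σ λ_i = 29 + 23 = 52.

Step 2 — fraction explained by component i = λ_i / Σ λ:
  PC1: 29/52 = 0.5577
  PC2: 23/52 = 0.4423

Step 3 — cumulative fraction after k components = (λ_1 + ... + λ_k) / Σ λ:
  k = 1: 29/52 = 0.5577
  k = 2: (29 + 23)/52 = 52/52 = 1

Summary (fraction, with percent):

explained: PC1 0.5577 (55.77%), PC2 0.4423 (44.23%);  cumulative: 0.5577, 1


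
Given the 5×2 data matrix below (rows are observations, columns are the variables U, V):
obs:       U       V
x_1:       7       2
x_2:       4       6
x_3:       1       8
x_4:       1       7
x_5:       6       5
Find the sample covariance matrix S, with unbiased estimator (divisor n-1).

Step 1 — column means:
  mean(U) = (7 + 4 + 1 + 1 + 6) / 5 = 19/5 = 3.8
  mean(V) = (2 + 6 + 8 + 7 + 5) / 5 = 28/5 = 5.6

Step 2 — sample covariance S[i,j] = (1/(n-1)) · Σ_k (x_{k,i} - mean_i) · (x_{k,j} - mean_j), with n-1 = 4.
  S[U,U] = ((3.2)·(3.2) + (0.2)·(0.2) + (-2.8)·(-2.8) + (-2.8)·(-2.8) + (2.2)·(2.2)) / 4 = 30.8/4 = 7.7
  S[U,V] = ((3.2)·(-3.6) + (0.2)·(0.4) + (-2.8)·(2.4) + (-2.8)·(1.4) + (2.2)·(-0.6)) / 4 = -23.4/4 = -5.85
  S[V,V] = ((-3.6)·(-3.6) + (0.4)·(0.4) + (2.4)·(2.4) + (1.4)·(1.4) + (-0.6)·(-0.6)) / 4 = 21.2/4 = 5.3

S is symmetric (S[j,i] = S[i,j]). Assembling:

S = [[7.7, -5.85],
 [-5.85, 5.3]]


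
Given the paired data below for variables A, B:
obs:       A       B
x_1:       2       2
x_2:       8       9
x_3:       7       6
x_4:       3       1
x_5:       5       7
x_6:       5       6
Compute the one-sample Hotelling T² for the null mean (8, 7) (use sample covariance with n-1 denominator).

Step 1 — sample mean vector:
  mean(A) = (2 + 8 + 7 + 3 + 5 + 5) / 6 = 30/6 = 5
  mean(B) = (2 + 9 + 6 + 1 + 7 + 6) / 6 = 31/6 = 5.1667
  x̄ = (5, 5.1667),  deviation x̄ - mu_0 = (5, 5.1667) - (8, 7) = (-3, -1.8333).

Step 2 — sample covariance matrix, S[i,j] = (1/(n-1)) · Σ_k (x_{k,i} - mean_i) · (x_{k,j} - mean_j), divisor n-1 = 5:
  S[A,A] = ((-3)·(-3) + (3)·(3) + (2)·(2) + (-2)·(-2) + (0)·(0) + (0)·(0)) / 5 = 26/5 = 5.2
  S[A,B] = ((-3)·(-3.1667) + (3)·(3.8333) + (2)·(0.8333) + (-2)·(-4.1667) + (0)·(1.8333) + (0)·(0.8333)) / 5 = 31/5 = 6.2
  S[B,B] = ((-3.1667)·(-3.1667) + (3.8333)·(3.8333) + (0.8333)·(0.8333) + (-4.1667)·(-4.1667) + (1.8333)·(1.8333) + (0.8333)·(0.8333)) / 5 = 46.8333/5 = 9.3667
  S = [[5.2, 6.2],
 [6.2, 9.3667]].

Step 3 — invert S. det(S) = 5.2·9.3667 - (6.2)² = 10.2667.
  S^{-1} = (1/det) · [[d, -b], [-b, a]] = [[0.9123, -0.6039],
 [-0.6039, 0.5065]].

Step 4 — quadratic form (x̄ - mu_0)^T · S^{-1} · (x̄ - mu_0):
  S^{-1} · (x̄ - mu_0) = (-1.6299, 0.8831),
  (x̄ - mu_0)^T · [...] = (-3)·(-1.6299) + (-1.8333)·(0.8831) = 3.2706.

Step 5 — scale by n: T² = 6 · 3.2706 = 19.6234.

T² ≈ 19.6234


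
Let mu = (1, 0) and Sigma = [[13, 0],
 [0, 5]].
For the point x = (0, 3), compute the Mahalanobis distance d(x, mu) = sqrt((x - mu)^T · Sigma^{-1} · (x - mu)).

Step 1 — centre the observation: (x - mu) = (-1, 3).

Step 2 — invert Sigma. det(Sigma) = 13·5 - (0)² = 65.
  Sigma^{-1} = (1/det) · [[d, -b], [-b, a]] = [[0.0769, 0],
 [0, 0.2]].

Step 3 — form the quadratic (x - mu)^T · Sigma^{-1} · (x - mu):
  Sigma^{-1} · (x - mu) = (-0.0769, 0.6).
  (x - mu)^T · [Sigma^{-1} · (x - mu)] = (-1)·(-0.0769) + (3)·(0.6) = 1.8769.

Step 4 — take square root: d = √(1.8769) ≈ 1.37.

d(x, mu) = √(1.8769) ≈ 1.37
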